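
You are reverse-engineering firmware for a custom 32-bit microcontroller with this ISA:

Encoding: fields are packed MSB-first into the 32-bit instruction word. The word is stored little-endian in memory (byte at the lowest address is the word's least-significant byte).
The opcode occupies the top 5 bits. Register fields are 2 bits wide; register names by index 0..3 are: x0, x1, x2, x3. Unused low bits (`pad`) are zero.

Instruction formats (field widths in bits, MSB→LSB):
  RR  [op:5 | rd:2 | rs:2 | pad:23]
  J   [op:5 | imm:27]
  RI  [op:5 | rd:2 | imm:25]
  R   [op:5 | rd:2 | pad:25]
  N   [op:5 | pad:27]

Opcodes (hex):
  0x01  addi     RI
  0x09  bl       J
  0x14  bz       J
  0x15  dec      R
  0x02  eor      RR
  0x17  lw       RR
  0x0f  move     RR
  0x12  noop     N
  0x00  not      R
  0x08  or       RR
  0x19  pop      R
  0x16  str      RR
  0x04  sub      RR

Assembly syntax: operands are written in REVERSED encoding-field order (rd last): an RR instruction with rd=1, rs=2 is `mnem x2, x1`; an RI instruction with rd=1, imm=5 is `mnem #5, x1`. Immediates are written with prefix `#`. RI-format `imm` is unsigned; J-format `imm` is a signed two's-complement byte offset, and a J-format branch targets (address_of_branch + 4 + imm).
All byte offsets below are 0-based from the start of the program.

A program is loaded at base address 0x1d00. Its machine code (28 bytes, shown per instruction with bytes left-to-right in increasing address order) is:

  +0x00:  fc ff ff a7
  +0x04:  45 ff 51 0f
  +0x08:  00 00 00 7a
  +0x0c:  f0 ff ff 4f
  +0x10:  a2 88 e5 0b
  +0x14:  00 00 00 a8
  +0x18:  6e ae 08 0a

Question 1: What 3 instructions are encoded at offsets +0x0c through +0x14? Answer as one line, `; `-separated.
bl #-16; addi #31819938, x1; dec x0

[0c] f0 ff ff 4f → 0x4ffffff0
  opcode bits[31:27]=0x9: bl/J
  [26:0] imm=134217712 (s27→-16) = #-16
[10] a2 88 e5 0b → 0x0be588a2
  opcode bits[31:27]=0x1: addi/RI
  [26:25] rd=1 = x1
  [24:0] imm=31819938 = #31819938
[14] 00 00 00 a8 → 0xa8000000
  opcode bits[31:27]=0x15: dec/R
  [26:25] rd=0 = x0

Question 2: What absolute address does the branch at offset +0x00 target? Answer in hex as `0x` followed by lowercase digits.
[00] fc ff ff a7 → 0xa7fffffc
  op=0xa7fffffc>>27=0x14 ⇒ bz (J)
  imm@[26:0]=0x7fffffc (s27→-4) ⇒ #-4
  target = base 0x1d00 + off 0x00 + 4 + imm -4 = 0x1d00

0x1d00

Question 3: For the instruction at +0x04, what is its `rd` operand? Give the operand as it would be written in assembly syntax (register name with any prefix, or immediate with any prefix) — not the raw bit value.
+0x04: 45 ff 51 0f ⇒ word 0x0f51ff45 (little)
  opcode bits[31:27]=0x1: addi/RI
  [26:25] rd=3 = x3
  [24:0] imm=22150981 = #22150981

x3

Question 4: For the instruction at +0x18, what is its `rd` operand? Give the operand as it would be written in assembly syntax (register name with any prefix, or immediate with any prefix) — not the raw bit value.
+0x18: 6e ae 08 0a ⇒ word 0x0a08ae6e (little)
  op=0x0a08ae6e>>27=0x1 ⇒ addi (RI)
  [26:25] rd=1 = x1
  [24:0] imm=568942 = #568942

x1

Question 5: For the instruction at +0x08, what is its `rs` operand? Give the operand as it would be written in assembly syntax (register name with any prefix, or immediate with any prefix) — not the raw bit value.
x0

@+08  little-endian(00 00 00 7a) = 0x7a000000
  top 5b → 0xf → move [RR]
  [26:25] rd=1 = x1
  [24:23] rs=0 = x0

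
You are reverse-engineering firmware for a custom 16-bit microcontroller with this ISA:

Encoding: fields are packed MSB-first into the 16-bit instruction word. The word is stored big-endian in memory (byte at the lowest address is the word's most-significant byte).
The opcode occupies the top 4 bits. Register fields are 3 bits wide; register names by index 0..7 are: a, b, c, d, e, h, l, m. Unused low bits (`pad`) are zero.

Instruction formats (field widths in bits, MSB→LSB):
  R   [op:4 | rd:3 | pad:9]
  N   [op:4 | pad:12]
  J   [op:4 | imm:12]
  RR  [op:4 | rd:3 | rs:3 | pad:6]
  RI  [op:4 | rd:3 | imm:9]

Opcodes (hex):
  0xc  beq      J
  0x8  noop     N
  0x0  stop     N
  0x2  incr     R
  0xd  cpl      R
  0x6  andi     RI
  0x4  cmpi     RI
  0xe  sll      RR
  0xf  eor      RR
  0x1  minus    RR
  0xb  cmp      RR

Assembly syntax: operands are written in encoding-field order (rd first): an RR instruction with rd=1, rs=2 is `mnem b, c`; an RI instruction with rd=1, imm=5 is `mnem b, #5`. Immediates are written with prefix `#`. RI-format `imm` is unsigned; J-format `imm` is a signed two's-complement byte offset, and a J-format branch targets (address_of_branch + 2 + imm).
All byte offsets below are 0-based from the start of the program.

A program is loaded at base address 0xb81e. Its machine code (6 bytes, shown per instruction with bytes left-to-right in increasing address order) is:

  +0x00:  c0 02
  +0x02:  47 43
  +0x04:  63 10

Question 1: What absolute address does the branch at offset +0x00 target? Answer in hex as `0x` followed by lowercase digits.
@+00  big-endian(c0 02) = 0xc002
  opcode bits[15:12]=0xc: beq/J
  imm@[11:0]=0x2 ⇒ #2
  target = base 0xb81e + off 0x00 + 2 + imm 2 = 0xb822

0xb822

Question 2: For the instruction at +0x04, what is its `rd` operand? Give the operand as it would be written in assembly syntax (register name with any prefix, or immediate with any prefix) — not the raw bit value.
off 0x04: read 63 10 as big → 0x6310
  top 4b → 0x6 → andi [RI]
  [11:9] rd=1 = b
  [8:0] imm=272 = #272

b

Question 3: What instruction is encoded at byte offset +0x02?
+0x02: 47 43 ⇒ word 0x4743 (big)
  opcode bits[15:12]=0x4: cmpi/RI
  rd@[11:9]=0x3 ⇒ d
  imm@[8:0]=0x143 ⇒ #323

cmpi d, #323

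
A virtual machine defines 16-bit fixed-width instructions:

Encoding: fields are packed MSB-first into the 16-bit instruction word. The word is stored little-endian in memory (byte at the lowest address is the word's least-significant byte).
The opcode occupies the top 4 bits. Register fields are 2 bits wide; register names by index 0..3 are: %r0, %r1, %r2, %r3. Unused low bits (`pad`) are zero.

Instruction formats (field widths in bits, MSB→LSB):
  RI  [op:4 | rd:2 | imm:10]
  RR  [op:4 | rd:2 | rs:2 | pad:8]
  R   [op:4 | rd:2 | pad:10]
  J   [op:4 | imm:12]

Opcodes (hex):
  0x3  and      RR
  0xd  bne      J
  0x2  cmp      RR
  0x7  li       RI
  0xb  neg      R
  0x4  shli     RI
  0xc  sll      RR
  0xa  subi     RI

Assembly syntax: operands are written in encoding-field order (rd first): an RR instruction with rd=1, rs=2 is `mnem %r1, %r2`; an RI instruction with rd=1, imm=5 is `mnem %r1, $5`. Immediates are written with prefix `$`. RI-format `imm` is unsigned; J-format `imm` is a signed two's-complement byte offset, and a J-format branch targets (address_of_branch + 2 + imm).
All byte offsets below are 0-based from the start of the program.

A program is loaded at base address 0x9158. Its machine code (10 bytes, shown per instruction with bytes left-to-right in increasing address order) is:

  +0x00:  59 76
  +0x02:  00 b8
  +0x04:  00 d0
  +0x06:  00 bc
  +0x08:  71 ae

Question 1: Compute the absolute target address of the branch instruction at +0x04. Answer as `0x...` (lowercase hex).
+0x04: 00 d0 ⇒ word 0xd000 (little)
  op=0xd000>>12=0xd ⇒ bne (J)
  [11:0] imm=0 = $0
  target = base 0x9158 + off 0x04 + 2 + imm 0 = 0x915e

0x915e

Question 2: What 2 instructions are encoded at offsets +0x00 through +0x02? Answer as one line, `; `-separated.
[00] 59 76 → 0x7659
  op=0x7659>>12=0x7 ⇒ li (RI)
  rd@[11:10]=0x1 ⇒ %r1
  imm@[9:0]=0x259 ⇒ $601
[02] 00 b8 → 0xb800
  op=0xb800>>12=0xb ⇒ neg (R)
  rd@[11:10]=0x2 ⇒ %r2

li %r1, $601; neg %r2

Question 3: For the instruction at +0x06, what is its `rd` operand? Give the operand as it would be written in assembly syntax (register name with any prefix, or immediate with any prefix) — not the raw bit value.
off 0x06: read 00 bc as little → 0xbc00
  top 4b → 0xb → neg [R]
  rd@[11:10]=0x3 ⇒ %r3

%r3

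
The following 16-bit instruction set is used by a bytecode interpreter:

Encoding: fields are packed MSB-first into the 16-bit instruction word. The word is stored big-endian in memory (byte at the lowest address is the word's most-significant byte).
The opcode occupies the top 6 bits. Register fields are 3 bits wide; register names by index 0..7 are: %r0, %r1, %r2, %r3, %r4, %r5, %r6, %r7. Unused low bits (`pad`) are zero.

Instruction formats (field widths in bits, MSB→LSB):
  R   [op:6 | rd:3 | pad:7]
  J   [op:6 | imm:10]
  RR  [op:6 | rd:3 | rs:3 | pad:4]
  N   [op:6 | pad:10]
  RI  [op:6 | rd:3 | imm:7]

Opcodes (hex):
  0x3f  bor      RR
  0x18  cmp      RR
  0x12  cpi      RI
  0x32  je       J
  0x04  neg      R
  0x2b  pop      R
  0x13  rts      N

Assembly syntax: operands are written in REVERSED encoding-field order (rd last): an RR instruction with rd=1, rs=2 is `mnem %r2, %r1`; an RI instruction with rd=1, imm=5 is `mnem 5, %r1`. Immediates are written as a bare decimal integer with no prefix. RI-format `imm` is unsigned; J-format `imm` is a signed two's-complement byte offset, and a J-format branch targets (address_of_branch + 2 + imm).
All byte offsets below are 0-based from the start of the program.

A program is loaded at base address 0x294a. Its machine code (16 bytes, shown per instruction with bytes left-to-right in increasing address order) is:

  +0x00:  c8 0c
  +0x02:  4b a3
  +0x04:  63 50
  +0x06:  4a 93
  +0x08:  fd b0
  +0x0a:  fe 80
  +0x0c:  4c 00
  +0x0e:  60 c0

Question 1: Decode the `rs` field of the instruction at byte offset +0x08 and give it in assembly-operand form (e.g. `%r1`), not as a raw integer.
[08] fd b0 → 0xfdb0
  opcode bits[15:10]=0x3f: bor/RR
  rd: (w>>7)&0x7=0x3 → %r3
  rs: (w>>4)&0x7=0x3 → %r3

%r3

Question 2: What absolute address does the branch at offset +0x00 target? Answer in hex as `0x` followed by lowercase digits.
+0x00: c8 0c ⇒ word 0xc80c (big)
  op=0xc80c>>10=0x32 ⇒ je (J)
  imm: (w>>0)&0x3ff=0xc → 12
  target = base 0x294a + off 0x00 + 2 + imm 12 = 0x2958

0x2958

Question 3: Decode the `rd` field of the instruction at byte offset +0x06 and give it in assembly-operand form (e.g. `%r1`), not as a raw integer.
%r5

+0x06: 4a 93 ⇒ word 0x4a93 (big)
  top 6b → 0x12 → cpi [RI]
  rd: (w>>7)&0x7=0x5 → %r5
  imm: (w>>0)&0x7f=0x13 → 19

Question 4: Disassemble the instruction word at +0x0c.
rts

[0c] 4c 00 → 0x4c00
  op=0x4c00>>10=0x13 ⇒ rts (N)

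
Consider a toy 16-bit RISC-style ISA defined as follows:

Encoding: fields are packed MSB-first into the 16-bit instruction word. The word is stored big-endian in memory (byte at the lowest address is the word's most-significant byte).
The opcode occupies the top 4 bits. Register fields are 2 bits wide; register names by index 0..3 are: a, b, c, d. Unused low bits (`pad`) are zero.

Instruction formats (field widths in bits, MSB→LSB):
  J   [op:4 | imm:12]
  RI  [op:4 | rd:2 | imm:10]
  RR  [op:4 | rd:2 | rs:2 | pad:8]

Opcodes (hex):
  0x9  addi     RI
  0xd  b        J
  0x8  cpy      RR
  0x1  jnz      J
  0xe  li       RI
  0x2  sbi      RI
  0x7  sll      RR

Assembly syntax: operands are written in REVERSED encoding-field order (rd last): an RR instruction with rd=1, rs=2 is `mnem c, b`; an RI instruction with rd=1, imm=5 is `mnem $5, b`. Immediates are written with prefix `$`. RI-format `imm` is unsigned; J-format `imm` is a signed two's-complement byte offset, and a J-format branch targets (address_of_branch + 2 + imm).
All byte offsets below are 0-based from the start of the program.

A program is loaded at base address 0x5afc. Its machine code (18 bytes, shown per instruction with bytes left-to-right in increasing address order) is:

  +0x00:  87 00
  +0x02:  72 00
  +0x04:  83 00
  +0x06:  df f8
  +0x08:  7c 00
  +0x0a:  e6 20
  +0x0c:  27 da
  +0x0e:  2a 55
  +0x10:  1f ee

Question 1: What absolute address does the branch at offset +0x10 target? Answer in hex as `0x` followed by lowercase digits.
0x5afc

[10] 1f ee → 0x1fee
  op=0x1fee>>12=0x1 ⇒ jnz (J)
  imm@[11:0]=0xfee (s12→-18) ⇒ $-18
  target = base 0x5afc + off 0x10 + 2 + imm -18 = 0x5afc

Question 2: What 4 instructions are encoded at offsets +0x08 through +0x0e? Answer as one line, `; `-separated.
@+08  big-endian(7c 00) = 0x7c00
  op=0x7c00>>12=0x7 ⇒ sll (RR)
  [11:10] rd=3 = d
  [9:8] rs=0 = a
@+0a  big-endian(e6 20) = 0xe620
  op=0xe620>>12=0xe ⇒ li (RI)
  [11:10] rd=1 = b
  [9:0] imm=544 = $544
@+0c  big-endian(27 da) = 0x27da
  op=0x27da>>12=0x2 ⇒ sbi (RI)
  [11:10] rd=1 = b
  [9:0] imm=986 = $986
@+0e  big-endian(2a 55) = 0x2a55
  op=0x2a55>>12=0x2 ⇒ sbi (RI)
  [11:10] rd=2 = c
  [9:0] imm=597 = $597

sll a, d; li $544, b; sbi $986, b; sbi $597, c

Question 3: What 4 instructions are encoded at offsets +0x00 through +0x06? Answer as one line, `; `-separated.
off 0x00: read 87 00 as big → 0x8700
  opcode bits[15:12]=0x8: cpy/RR
  rd@[11:10]=0x1 ⇒ b
  rs@[9:8]=0x3 ⇒ d
off 0x02: read 72 00 as big → 0x7200
  opcode bits[15:12]=0x7: sll/RR
  rd@[11:10]=0x0 ⇒ a
  rs@[9:8]=0x2 ⇒ c
off 0x04: read 83 00 as big → 0x8300
  opcode bits[15:12]=0x8: cpy/RR
  rd@[11:10]=0x0 ⇒ a
  rs@[9:8]=0x3 ⇒ d
off 0x06: read df f8 as big → 0xdff8
  opcode bits[15:12]=0xd: b/J
  imm@[11:0]=0xff8 (s12→-8) ⇒ $-8

cpy d, b; sll c, a; cpy d, a; b $-8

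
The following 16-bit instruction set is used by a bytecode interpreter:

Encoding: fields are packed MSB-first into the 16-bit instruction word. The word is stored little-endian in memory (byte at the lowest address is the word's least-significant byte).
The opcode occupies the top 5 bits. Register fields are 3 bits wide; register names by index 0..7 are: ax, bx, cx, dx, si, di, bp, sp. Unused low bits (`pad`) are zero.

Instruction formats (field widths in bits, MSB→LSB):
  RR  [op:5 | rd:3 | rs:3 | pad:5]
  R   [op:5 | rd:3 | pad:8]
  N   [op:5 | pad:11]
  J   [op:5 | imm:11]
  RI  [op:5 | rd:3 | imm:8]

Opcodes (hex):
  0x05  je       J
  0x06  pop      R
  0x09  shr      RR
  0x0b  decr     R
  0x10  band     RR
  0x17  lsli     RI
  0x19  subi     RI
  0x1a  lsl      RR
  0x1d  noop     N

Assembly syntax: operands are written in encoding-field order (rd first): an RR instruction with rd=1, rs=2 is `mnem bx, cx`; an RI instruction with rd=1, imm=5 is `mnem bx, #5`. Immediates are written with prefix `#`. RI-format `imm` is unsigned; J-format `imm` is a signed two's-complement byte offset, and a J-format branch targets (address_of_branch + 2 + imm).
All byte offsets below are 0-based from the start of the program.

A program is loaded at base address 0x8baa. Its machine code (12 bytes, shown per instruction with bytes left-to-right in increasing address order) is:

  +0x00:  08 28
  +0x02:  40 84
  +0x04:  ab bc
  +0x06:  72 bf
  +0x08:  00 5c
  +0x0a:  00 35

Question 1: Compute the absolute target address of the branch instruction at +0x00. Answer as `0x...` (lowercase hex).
off 0x00: read 08 28 as little → 0x2808
  op=0x2808>>11=0x5 ⇒ je (J)
  imm: (w>>0)&0x7ff=0x8 → #8
  target = base 0x8baa + off 0x00 + 2 + imm 8 = 0x8bb4

0x8bb4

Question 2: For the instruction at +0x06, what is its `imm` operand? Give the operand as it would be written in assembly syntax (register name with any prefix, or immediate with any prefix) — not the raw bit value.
#114

+0x06: 72 bf ⇒ word 0xbf72 (little)
  top 5b → 0x17 → lsli [RI]
  [10:8] rd=7 = sp
  [7:0] imm=114 = #114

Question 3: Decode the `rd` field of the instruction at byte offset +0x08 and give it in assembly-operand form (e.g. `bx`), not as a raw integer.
si

[08] 00 5c → 0x5c00
  op=0x5c00>>11=0xb ⇒ decr (R)
  [10:8] rd=4 = si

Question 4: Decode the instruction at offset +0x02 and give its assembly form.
band si, cx

+0x02: 40 84 ⇒ word 0x8440 (little)
  top 5b → 0x10 → band [RR]
  rd@[10:8]=0x4 ⇒ si
  rs@[7:5]=0x2 ⇒ cx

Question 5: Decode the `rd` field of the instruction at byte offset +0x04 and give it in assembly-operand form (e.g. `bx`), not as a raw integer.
si

off 0x04: read ab bc as little → 0xbcab
  op=0xbcab>>11=0x17 ⇒ lsli (RI)
  [10:8] rd=4 = si
  [7:0] imm=171 = #171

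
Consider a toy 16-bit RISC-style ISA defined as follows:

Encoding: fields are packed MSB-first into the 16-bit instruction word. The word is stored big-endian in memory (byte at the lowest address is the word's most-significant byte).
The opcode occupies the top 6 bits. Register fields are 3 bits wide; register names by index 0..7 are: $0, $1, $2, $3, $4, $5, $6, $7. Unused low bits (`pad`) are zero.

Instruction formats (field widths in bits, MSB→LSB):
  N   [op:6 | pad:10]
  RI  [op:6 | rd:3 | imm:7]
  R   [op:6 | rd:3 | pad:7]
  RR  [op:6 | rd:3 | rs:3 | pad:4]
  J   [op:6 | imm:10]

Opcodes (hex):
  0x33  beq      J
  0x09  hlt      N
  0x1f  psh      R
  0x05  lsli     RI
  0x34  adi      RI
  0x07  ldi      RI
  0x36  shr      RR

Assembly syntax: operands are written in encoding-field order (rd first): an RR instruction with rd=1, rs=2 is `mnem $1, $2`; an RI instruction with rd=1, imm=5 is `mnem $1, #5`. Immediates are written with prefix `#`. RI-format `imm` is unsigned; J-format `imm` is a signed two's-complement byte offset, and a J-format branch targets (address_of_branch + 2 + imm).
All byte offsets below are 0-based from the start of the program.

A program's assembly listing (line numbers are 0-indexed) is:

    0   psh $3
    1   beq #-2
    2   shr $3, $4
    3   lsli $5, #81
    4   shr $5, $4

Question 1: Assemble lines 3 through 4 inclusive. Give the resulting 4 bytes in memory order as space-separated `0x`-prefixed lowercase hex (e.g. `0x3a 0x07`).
L3: lsli op=0x5:6|rd=5:3|imm=81:7 ⇒ 0x16d1 ⇒ big 16 d1
L4: shr op=0x36:6|rd=5:3|rs=4:3|pad=0:4 ⇒ 0xdac0 ⇒ big da c0

0x16 0xd1 0xda 0xc0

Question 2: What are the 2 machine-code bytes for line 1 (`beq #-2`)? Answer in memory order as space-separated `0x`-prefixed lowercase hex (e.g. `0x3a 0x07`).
L1: beq op=0x33:6|imm=-2:10 ⇒ 0xcffe ⇒ big cf fe

0xcf 0xfe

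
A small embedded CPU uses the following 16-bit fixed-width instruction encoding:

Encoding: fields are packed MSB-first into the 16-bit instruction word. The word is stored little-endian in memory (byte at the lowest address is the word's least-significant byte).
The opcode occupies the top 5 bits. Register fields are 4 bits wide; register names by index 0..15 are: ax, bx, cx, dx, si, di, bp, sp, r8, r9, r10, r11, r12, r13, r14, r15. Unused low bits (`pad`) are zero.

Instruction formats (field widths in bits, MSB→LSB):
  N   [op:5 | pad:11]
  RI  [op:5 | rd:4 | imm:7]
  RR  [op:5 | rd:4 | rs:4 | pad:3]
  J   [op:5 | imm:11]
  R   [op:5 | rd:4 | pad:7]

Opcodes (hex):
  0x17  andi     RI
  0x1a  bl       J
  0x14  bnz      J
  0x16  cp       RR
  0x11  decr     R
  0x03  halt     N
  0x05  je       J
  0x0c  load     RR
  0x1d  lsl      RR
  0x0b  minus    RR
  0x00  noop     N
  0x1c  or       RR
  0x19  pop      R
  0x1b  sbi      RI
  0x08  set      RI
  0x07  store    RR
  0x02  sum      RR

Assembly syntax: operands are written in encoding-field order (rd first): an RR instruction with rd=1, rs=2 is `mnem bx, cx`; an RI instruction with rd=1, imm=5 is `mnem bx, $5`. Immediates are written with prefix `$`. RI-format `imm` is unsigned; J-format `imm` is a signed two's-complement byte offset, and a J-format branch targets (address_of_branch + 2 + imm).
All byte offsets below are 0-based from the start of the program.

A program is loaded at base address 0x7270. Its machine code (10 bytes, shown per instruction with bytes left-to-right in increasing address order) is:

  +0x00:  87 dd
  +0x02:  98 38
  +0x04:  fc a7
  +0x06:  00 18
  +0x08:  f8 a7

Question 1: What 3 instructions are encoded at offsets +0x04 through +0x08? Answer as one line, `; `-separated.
bnz $-4; halt; bnz $-8

[04] fc a7 → 0xa7fc
  op=0xa7fc>>11=0x14 ⇒ bnz (J)
  [10:0] imm=2044 (s11→-4) = $-4
[06] 00 18 → 0x1800
  op=0x1800>>11=0x3 ⇒ halt (N)
[08] f8 a7 → 0xa7f8
  op=0xa7f8>>11=0x14 ⇒ bnz (J)
  [10:0] imm=2040 (s11→-8) = $-8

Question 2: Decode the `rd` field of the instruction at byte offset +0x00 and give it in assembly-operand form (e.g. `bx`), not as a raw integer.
+0x00: 87 dd ⇒ word 0xdd87 (little)
  op=0xdd87>>11=0x1b ⇒ sbi (RI)
  rd@[10:7]=0xb ⇒ r11
  imm@[6:0]=0x7 ⇒ $7

r11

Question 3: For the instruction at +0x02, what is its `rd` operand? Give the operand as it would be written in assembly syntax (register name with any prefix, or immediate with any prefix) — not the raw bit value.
+0x02: 98 38 ⇒ word 0x3898 (little)
  op=0x3898>>11=0x7 ⇒ store (RR)
  rd: (w>>7)&0xf=0x1 → bx
  rs: (w>>3)&0xf=0x3 → dx

bx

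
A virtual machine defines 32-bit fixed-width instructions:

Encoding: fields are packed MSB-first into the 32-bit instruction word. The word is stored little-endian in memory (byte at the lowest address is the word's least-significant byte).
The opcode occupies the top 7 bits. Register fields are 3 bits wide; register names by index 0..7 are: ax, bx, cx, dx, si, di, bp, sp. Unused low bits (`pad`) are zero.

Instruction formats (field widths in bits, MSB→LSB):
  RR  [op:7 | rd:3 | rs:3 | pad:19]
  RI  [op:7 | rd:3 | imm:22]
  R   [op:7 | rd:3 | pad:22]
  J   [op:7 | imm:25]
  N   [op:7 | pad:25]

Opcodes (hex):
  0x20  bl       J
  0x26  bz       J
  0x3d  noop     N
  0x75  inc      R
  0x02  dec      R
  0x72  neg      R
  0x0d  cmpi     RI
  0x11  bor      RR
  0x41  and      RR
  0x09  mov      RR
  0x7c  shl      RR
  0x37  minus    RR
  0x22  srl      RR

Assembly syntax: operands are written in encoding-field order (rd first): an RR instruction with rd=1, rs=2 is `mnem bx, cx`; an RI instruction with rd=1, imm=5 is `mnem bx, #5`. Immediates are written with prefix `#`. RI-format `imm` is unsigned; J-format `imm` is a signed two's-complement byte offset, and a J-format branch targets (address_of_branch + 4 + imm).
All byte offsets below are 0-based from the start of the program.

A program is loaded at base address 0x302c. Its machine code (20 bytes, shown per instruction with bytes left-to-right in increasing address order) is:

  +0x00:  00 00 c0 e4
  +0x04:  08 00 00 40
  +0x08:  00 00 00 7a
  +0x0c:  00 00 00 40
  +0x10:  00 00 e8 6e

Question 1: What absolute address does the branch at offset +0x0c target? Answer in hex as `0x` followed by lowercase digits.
+0x0c: 00 00 00 40 ⇒ word 0x40000000 (little)
  opcode bits[31:25]=0x20: bl/J
  [24:0] imm=0 = #0
  target = base 0x302c + off 0x0c + 4 + imm 0 = 0x303c

0x303c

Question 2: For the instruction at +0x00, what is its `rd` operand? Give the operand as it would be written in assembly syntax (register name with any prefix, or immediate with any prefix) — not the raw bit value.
[00] 00 00 c0 e4 → 0xe4c00000
  op=0xe4c00000>>25=0x72 ⇒ neg (R)
  [24:22] rd=3 = dx

dx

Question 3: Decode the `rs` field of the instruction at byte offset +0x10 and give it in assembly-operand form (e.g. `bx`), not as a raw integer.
+0x10: 00 00 e8 6e ⇒ word 0x6ee80000 (little)
  opcode bits[31:25]=0x37: minus/RR
  rd: (w>>22)&0x7=0x3 → dx
  rs: (w>>19)&0x7=0x5 → di

di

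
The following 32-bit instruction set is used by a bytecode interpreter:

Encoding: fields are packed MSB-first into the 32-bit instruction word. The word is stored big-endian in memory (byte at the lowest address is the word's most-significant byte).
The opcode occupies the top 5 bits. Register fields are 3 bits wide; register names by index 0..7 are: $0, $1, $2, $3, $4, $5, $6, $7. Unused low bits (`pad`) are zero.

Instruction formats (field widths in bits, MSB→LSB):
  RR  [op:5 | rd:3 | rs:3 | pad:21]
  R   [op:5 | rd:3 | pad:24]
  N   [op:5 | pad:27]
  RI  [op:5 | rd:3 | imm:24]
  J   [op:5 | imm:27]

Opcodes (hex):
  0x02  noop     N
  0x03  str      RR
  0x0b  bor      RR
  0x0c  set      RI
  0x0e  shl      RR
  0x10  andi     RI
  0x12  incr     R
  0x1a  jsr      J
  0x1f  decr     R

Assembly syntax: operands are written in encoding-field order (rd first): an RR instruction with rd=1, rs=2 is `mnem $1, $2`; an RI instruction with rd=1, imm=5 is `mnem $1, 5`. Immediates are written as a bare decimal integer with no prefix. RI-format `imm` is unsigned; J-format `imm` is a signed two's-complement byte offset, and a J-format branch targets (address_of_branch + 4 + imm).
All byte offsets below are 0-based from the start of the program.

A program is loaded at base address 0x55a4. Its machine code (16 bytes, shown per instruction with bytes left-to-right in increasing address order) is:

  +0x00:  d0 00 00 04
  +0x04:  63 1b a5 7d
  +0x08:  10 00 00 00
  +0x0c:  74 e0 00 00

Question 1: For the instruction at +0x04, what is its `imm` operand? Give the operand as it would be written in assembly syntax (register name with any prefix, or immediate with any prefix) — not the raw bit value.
1811837

off 0x04: read 63 1b a5 7d as big → 0x631ba57d
  top 5b → 0xc → set [RI]
  [26:24] rd=3 = $3
  [23:0] imm=1811837 = 1811837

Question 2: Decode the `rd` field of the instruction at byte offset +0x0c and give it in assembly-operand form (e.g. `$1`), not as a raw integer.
$4

[0c] 74 e0 00 00 → 0x74e00000
  op=0x74e00000>>27=0xe ⇒ shl (RR)
  rd: (w>>24)&0x7=0x4 → $4
  rs: (w>>21)&0x7=0x7 → $7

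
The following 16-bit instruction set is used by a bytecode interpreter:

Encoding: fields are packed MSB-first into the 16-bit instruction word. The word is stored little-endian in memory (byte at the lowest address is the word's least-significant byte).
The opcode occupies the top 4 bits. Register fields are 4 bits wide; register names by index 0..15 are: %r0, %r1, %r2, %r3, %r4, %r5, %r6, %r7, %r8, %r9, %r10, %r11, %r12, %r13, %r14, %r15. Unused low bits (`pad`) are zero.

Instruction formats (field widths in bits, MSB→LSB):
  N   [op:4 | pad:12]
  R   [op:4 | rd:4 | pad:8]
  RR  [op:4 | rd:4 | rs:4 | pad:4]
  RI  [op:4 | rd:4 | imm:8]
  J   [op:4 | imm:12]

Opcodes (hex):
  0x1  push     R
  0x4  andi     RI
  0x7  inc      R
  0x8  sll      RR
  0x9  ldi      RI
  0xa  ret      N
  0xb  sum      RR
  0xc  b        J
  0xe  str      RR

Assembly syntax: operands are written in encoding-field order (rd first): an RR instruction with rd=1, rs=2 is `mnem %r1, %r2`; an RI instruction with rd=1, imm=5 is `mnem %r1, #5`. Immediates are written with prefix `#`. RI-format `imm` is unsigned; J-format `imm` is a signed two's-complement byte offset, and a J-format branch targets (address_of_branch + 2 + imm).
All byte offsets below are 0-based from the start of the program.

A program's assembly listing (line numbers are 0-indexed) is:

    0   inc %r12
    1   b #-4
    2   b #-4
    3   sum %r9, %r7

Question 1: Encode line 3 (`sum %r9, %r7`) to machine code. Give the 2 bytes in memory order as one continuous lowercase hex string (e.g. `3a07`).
70b9

line 3 (sum): pack op=0xb:4|rd=9:4|rs=7:4|pad=0:4 = 0xb970; little→ 70 b9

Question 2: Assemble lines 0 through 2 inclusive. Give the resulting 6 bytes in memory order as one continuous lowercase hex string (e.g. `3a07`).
007cfccffccf

0. inc fields op=0x7:4|rd=12:4|pad=0:8 → word 7c00h → 00 7c
1. b fields op=0xc:4|imm=-4:12 → word cffch → fc cf
2. b fields op=0xc:4|imm=-4:12 → word cffch → fc cf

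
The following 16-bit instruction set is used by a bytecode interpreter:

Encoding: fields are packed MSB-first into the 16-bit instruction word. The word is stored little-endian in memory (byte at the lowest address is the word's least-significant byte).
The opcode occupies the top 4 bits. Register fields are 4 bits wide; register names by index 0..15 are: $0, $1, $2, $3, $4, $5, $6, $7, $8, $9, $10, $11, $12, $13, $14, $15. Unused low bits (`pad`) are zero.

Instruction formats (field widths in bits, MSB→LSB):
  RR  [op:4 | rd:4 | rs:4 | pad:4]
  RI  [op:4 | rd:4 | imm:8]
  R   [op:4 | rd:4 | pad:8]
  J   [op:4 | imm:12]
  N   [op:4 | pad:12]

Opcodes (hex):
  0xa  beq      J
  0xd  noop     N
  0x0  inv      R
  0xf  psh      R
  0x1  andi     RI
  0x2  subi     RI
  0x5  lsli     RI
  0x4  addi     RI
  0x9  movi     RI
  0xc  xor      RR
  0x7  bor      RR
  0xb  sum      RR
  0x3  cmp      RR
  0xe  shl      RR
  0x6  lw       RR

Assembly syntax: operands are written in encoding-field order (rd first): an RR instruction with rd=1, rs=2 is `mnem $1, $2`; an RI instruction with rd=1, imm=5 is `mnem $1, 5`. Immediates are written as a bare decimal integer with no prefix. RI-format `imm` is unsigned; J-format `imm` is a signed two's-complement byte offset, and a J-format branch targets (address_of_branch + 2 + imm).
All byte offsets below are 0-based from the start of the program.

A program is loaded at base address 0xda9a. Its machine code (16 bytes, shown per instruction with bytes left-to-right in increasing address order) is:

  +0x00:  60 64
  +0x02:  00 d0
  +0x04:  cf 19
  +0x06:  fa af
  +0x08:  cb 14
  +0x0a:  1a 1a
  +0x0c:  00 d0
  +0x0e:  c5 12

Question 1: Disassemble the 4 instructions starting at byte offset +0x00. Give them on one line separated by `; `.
[00] 60 64 → 0x6460
  opcode bits[15:12]=0x6: lw/RR
  rd@[11:8]=0x4 ⇒ $4
  rs@[7:4]=0x6 ⇒ $6
[02] 00 d0 → 0xd000
  opcode bits[15:12]=0xd: noop/N
[04] cf 19 → 0x19cf
  opcode bits[15:12]=0x1: andi/RI
  rd@[11:8]=0x9 ⇒ $9
  imm@[7:0]=0xcf ⇒ 207
[06] fa af → 0xaffa
  opcode bits[15:12]=0xa: beq/J
  imm@[11:0]=0xffa (s12→-6) ⇒ -6

lw $4, $6; noop; andi $9, 207; beq -6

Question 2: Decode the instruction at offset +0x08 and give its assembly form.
andi $4, 203

[08] cb 14 → 0x14cb
  opcode bits[15:12]=0x1: andi/RI
  rd: (w>>8)&0xf=0x4 → $4
  imm: (w>>0)&0xff=0xcb → 203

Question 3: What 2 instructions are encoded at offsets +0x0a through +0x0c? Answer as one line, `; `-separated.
+0x0a: 1a 1a ⇒ word 0x1a1a (little)
  top 4b → 0x1 → andi [RI]
  rd: (w>>8)&0xf=0xa → $10
  imm: (w>>0)&0xff=0x1a → 26
+0x0c: 00 d0 ⇒ word 0xd000 (little)
  top 4b → 0xd → noop [N]

andi $10, 26; noop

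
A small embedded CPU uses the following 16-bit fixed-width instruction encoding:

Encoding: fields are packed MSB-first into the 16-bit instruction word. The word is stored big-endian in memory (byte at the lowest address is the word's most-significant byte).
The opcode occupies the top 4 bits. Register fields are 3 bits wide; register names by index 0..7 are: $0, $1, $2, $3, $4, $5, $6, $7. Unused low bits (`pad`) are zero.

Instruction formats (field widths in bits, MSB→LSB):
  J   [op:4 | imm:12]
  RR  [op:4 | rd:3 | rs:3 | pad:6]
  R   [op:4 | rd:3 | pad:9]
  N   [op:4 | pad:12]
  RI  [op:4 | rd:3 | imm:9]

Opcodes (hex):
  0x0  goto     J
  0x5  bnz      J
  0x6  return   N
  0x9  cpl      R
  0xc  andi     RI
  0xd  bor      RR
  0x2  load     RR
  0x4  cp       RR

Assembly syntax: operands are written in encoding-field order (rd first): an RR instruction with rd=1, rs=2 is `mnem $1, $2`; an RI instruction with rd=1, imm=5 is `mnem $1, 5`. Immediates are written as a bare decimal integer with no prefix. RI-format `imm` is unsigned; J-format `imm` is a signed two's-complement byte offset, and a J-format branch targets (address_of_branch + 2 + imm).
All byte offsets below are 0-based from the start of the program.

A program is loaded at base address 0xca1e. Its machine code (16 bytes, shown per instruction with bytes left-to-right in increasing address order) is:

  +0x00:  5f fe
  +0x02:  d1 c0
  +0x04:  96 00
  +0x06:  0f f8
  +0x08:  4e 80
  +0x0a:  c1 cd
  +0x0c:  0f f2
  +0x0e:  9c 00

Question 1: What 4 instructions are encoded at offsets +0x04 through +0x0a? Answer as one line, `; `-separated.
[04] 96 00 → 0x9600
  opcode bits[15:12]=0x9: cpl/R
  rd@[11:9]=0x3 ⇒ $3
[06] 0f f8 → 0x0ff8
  opcode bits[15:12]=0x0: goto/J
  imm@[11:0]=0xff8 (s12→-8) ⇒ -8
[08] 4e 80 → 0x4e80
  opcode bits[15:12]=0x4: cp/RR
  rd@[11:9]=0x7 ⇒ $7
  rs@[8:6]=0x2 ⇒ $2
[0a] c1 cd → 0xc1cd
  opcode bits[15:12]=0xc: andi/RI
  rd@[11:9]=0x0 ⇒ $0
  imm@[8:0]=0x1cd ⇒ 461

cpl $3; goto -8; cp $7, $2; andi $0, 461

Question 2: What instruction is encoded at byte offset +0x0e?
cpl $6

@+0e  big-endian(9c 00) = 0x9c00
  top 4b → 0x9 → cpl [R]
  rd@[11:9]=0x6 ⇒ $6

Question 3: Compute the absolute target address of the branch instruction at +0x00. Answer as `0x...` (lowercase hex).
+0x00: 5f fe ⇒ word 0x5ffe (big)
  top 4b → 0x5 → bnz [J]
  imm: (w>>0)&0xfff=0xffe (s12→-2) → -2
  target = base 0xca1e + off 0x00 + 2 + imm -2 = 0xca1e

0xca1e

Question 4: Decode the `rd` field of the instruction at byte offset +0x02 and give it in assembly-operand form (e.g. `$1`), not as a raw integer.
$0

off 0x02: read d1 c0 as big → 0xd1c0
  top 4b → 0xd → bor [RR]
  rd@[11:9]=0x0 ⇒ $0
  rs@[8:6]=0x7 ⇒ $7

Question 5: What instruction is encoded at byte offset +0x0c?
goto -14

off 0x0c: read 0f f2 as big → 0x0ff2
  top 4b → 0x0 → goto [J]
  imm: (w>>0)&0xfff=0xff2 (s12→-14) → -14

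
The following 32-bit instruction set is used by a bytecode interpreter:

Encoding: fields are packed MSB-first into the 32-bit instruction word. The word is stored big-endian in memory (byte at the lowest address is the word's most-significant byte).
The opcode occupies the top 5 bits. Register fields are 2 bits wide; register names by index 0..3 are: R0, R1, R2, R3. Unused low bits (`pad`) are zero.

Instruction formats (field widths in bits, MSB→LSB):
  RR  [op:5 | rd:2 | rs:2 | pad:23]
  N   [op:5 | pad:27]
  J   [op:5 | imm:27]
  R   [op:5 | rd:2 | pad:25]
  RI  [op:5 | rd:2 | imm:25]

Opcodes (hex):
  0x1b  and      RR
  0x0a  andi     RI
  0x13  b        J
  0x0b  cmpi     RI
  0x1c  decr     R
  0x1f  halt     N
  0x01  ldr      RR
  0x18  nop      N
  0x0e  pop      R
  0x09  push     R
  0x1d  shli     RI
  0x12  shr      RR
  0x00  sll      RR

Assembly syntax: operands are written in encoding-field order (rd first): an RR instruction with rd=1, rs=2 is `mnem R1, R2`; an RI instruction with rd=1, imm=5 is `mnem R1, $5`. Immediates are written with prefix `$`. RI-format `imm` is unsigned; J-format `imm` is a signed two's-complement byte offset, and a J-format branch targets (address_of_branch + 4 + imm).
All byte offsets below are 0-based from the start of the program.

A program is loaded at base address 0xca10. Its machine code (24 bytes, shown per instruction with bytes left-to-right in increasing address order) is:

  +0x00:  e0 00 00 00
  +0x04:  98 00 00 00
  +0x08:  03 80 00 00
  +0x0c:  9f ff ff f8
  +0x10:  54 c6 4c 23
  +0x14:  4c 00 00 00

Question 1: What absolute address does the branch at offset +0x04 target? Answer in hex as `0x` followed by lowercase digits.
@+04  big-endian(98 00 00 00) = 0x98000000
  opcode bits[31:27]=0x13: b/J
  imm@[26:0]=0x0 ⇒ $0
  target = base 0xca10 + off 0x04 + 4 + imm 0 = 0xca18

0xca18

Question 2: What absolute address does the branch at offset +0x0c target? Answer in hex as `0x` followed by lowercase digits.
off 0x0c: read 9f ff ff f8 as big → 0x9ffffff8
  top 5b → 0x13 → b [J]
  imm@[26:0]=0x7fffff8 (s27→-8) ⇒ $-8
  target = base 0xca10 + off 0x0c + 4 + imm -8 = 0xca18

0xca18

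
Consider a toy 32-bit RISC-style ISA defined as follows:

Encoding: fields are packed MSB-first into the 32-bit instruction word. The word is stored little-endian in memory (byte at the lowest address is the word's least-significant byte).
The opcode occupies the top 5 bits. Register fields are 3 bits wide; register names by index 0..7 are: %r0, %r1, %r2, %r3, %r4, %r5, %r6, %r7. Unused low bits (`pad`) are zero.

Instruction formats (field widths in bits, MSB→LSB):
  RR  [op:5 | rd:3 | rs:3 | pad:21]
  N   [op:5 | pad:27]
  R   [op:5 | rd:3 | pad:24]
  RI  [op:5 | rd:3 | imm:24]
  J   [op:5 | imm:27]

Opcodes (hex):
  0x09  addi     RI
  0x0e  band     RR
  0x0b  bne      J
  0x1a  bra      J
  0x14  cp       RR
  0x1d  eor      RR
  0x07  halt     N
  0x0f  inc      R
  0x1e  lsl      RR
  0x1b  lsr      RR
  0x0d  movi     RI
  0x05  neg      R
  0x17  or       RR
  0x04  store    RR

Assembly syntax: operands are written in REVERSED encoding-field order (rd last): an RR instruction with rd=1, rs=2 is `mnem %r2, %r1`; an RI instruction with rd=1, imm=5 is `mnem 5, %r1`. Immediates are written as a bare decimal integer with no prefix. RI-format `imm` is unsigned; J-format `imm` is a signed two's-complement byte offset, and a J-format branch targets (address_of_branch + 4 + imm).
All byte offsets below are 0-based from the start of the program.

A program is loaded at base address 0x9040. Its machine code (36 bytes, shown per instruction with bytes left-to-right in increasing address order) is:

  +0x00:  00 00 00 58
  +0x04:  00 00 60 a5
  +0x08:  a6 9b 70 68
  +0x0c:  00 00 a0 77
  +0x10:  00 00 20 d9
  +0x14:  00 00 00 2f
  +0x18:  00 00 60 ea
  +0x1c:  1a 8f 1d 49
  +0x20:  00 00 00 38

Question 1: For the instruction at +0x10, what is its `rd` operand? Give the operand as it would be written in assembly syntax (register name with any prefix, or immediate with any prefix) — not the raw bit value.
off 0x10: read 00 00 20 d9 as little → 0xd9200000
  opcode bits[31:27]=0x1b: lsr/RR
  [26:24] rd=1 = %r1
  [23:21] rs=1 = %r1

%r1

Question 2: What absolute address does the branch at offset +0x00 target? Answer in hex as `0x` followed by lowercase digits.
+0x00: 00 00 00 58 ⇒ word 0x58000000 (little)
  opcode bits[31:27]=0xb: bne/J
  imm@[26:0]=0x0 ⇒ 0
  target = base 0x9040 + off 0x00 + 4 + imm 0 = 0x9044

0x9044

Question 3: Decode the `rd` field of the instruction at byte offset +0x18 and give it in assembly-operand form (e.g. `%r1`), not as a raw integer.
%r2

[18] 00 00 60 ea → 0xea600000
  opcode bits[31:27]=0x1d: eor/RR
  rd: (w>>24)&0x7=0x2 → %r2
  rs: (w>>21)&0x7=0x3 → %r3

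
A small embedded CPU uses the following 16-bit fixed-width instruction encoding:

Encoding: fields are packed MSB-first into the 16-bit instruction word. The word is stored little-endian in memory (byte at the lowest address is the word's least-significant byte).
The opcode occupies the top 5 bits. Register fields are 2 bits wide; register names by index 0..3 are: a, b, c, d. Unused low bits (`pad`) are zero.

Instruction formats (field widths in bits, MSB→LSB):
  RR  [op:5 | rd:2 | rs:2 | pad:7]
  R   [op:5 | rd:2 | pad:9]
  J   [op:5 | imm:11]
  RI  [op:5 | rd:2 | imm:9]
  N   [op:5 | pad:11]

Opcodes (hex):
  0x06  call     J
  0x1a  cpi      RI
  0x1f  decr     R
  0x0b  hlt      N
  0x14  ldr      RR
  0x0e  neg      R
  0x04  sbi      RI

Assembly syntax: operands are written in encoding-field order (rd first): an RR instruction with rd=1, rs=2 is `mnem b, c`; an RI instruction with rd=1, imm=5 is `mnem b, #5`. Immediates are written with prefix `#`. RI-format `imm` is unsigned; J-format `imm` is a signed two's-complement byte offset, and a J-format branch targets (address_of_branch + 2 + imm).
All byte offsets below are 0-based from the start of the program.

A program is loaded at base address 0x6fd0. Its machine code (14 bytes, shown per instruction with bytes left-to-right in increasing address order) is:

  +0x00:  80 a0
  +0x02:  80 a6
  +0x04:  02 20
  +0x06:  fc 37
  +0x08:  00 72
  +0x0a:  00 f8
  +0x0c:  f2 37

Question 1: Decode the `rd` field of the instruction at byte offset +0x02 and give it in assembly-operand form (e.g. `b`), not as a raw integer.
d

off 0x02: read 80 a6 as little → 0xa680
  top 5b → 0x14 → ldr [RR]
  [10:9] rd=3 = d
  [8:7] rs=1 = b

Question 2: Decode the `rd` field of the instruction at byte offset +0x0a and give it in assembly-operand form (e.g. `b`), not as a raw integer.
@+0a  little-endian(00 f8) = 0xf800
  top 5b → 0x1f → decr [R]
  rd: (w>>9)&0x3=0x0 → a

a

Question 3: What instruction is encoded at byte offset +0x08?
neg b

off 0x08: read 00 72 as little → 0x7200
  top 5b → 0xe → neg [R]
  rd@[10:9]=0x1 ⇒ b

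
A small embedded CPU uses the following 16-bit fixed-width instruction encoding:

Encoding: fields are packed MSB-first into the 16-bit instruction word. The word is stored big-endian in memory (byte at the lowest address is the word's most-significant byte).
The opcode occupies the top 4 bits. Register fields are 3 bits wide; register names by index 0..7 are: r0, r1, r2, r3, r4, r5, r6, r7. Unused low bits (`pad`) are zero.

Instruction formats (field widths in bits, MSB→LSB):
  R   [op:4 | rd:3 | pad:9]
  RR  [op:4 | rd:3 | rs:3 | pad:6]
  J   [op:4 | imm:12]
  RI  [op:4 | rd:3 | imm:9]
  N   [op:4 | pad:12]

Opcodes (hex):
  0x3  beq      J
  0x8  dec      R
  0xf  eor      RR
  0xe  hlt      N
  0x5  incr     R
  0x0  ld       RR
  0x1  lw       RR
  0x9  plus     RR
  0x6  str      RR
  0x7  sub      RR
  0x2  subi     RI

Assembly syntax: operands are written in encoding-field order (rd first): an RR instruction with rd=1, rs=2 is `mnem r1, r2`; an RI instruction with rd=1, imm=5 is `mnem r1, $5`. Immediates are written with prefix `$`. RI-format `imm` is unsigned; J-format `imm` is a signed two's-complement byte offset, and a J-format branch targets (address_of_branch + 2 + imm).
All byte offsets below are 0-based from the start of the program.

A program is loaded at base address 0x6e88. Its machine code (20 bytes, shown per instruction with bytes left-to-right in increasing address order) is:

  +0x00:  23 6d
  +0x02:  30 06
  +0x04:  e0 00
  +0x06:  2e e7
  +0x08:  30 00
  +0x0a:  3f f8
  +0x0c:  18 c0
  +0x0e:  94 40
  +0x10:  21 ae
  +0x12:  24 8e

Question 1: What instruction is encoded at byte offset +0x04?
@+04  big-endian(e0 00) = 0xe000
  top 4b → 0xe → hlt [N]

hlt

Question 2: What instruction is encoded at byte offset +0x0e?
plus r2, r1

off 0x0e: read 94 40 as big → 0x9440
  top 4b → 0x9 → plus [RR]
  rd@[11:9]=0x2 ⇒ r2
  rs@[8:6]=0x1 ⇒ r1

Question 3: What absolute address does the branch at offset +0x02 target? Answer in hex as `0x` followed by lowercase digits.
0x6e92

off 0x02: read 30 06 as big → 0x3006
  top 4b → 0x3 → beq [J]
  imm: (w>>0)&0xfff=0x6 → $6
  target = base 0x6e88 + off 0x02 + 2 + imm 6 = 0x6e92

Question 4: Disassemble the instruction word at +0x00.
subi r1, $365

@+00  big-endian(23 6d) = 0x236d
  opcode bits[15:12]=0x2: subi/RI
  [11:9] rd=1 = r1
  [8:0] imm=365 = $365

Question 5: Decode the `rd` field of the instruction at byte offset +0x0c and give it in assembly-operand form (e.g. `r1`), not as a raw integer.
r4

+0x0c: 18 c0 ⇒ word 0x18c0 (big)
  opcode bits[15:12]=0x1: lw/RR
  [11:9] rd=4 = r4
  [8:6] rs=3 = r3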